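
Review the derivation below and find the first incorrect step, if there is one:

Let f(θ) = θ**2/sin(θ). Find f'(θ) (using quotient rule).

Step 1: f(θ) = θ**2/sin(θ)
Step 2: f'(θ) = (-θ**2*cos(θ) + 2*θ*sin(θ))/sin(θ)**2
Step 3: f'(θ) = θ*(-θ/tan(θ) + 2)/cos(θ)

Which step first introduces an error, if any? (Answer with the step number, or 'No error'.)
Step 3

Step 3 is incorrect due to a wrong trig function.
The step shows: θ*(-θ/tan(θ) + 2)/cos(θ)
The correct value should be: θ*(-θ/tan(θ) + 2)/sin(θ)

Explanation: sin(θ) was incorrectly written as cos(θ): the term θ*(-θ/tan(θ) + 2)/sin(θ) was incorrectly written as θ*(-θ/tan(θ) + 2)/cos(θ)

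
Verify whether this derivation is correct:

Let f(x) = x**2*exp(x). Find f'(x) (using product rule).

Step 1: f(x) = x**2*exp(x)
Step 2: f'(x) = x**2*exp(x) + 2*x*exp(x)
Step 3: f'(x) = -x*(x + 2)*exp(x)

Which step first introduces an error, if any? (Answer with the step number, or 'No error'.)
Step 3

Step 3 is incorrect due to a sign flip.
The step shows: -x*(x + 2)*exp(x)
The correct value should be: x*(x + 2)*exp(x)

Explanation: The sign of the whole expression was flipped: the term x*(x + 2)*exp(x) was incorrectly written as -x*(x + 2)*exp(x)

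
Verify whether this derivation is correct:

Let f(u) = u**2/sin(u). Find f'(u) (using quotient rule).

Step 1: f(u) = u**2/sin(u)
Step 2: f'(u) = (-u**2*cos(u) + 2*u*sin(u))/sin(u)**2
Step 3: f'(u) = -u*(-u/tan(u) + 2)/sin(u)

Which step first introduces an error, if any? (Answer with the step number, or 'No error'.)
Step 3

Step 3 is incorrect due to a sign flip.
The step shows: -u*(-u/tan(u) + 2)/sin(u)
The correct value should be: u*(-u/tan(u) + 2)/sin(u)

Explanation: The sign of the whole expression was flipped: the term u*(-u/tan(u) + 2)/sin(u) was incorrectly written as -u*(-u/tan(u) + 2)/sin(u)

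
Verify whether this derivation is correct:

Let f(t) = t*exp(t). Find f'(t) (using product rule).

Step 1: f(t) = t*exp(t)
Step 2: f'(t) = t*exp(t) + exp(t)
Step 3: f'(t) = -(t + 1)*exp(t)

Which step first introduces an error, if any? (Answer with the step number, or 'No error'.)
Step 3

Step 3 is incorrect due to a sign flip.
The step shows: -(t + 1)*exp(t)
The correct value should be: (t + 1)*exp(t)

Explanation: The sign of the whole expression was flipped: the term (t + 1)*exp(t) was incorrectly written as -(t + 1)*exp(t)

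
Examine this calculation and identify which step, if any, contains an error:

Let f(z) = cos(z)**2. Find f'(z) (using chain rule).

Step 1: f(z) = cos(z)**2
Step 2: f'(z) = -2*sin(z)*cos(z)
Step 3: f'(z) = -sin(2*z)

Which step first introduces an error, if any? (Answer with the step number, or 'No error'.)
No error

All steps in this derivation are correct.
The final answer f'(z) = -sin(2*z) is valid.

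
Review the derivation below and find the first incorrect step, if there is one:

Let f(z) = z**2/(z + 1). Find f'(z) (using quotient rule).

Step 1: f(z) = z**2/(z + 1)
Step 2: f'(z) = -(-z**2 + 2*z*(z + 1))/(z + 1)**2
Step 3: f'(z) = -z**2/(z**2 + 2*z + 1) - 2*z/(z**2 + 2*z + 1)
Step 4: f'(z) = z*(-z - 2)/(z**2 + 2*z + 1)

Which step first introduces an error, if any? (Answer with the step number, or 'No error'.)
Step 2

Step 2 is incorrect due to a sign flip.
The step shows: -(-z**2 + 2*z*(z + 1))/(z + 1)**2
The correct value should be: (-z**2 + 2*z*(z + 1))/(z + 1)**2

Explanation: The sign of the whole expression was flipped: the term (-z**2 + 2*z*(z + 1))/(z + 1)**2 was incorrectly written as -(-z**2 + 2*z*(z + 1))/(z + 1)**2
The later steps are derived from this incorrect expression, so the error originates in Step 2.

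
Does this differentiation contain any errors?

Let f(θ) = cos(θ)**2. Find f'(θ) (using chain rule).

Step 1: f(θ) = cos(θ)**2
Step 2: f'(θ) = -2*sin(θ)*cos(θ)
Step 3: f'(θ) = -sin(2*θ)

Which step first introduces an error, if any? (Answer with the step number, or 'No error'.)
No error

All steps in this derivation are correct.
The final answer f'(θ) = -sin(2*θ) is valid.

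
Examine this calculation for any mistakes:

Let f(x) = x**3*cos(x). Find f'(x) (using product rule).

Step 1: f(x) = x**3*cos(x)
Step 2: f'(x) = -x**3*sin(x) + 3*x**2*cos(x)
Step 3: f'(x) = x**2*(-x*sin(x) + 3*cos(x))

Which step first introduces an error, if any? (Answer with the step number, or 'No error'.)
No error

All steps in this derivation are correct.
The final answer f'(x) = x**2*(-x*sin(x) + 3*cos(x)) is valid.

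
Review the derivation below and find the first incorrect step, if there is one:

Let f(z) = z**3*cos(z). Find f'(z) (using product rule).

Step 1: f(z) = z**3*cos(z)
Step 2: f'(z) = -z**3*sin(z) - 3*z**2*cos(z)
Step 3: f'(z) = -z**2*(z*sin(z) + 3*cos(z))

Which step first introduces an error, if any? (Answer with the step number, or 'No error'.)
Step 2

Step 2 is incorrect due to a sign flip.
The step shows: -z**3*sin(z) - 3*z**2*cos(z)
The correct value should be: -z**3*sin(z) + 3*z**2*cos(z)

Explanation: The sign of one term was flipped: the term 3*z**2*cos(z) was incorrectly written as -3*z**2*cos(z)
The later steps are derived from this incorrect expression, so the error originates in Step 2.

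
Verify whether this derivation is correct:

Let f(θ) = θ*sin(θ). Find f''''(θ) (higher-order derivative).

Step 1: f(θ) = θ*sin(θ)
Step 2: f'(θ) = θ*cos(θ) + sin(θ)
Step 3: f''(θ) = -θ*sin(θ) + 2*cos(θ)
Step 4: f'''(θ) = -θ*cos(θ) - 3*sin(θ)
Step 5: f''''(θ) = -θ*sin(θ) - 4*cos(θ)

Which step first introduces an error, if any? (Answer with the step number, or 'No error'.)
Step 5

Step 5 is incorrect due to a sign flip.
The step shows: -θ*sin(θ) - 4*cos(θ)
The correct value should be: θ*sin(θ) - 4*cos(θ)

Explanation: The sign of one term was flipped: the term θ*sin(θ) was incorrectly written as -θ*sin(θ)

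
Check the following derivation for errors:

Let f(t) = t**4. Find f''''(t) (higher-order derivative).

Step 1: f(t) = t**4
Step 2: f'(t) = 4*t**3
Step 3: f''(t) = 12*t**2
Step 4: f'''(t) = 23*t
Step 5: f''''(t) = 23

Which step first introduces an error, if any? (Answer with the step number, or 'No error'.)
Step 4

Step 4 is incorrect due to a wrong coefficient.
The step shows: 23*t
The correct value should be: 24*t

Explanation: The coefficient 24 was incorrectly written as 23: the term 24*t was incorrectly written as 23*t
The later steps are derived from this incorrect expression, so the error originates in Step 4.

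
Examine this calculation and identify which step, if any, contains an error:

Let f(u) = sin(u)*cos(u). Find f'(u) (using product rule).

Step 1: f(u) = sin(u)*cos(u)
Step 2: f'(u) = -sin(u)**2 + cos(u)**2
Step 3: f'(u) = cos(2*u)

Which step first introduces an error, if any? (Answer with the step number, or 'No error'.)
No error

All steps in this derivation are correct.
The final answer f'(u) = cos(2*u) is valid.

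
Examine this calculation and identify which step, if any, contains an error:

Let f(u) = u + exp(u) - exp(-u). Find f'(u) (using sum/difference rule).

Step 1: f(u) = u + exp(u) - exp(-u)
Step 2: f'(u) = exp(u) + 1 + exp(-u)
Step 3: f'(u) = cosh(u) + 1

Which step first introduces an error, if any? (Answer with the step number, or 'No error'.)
Step 3

Step 3 is incorrect due to a wrong coefficient.
The step shows: cosh(u) + 1
The correct value should be: 2*cosh(u) + 1

Explanation: The coefficient 2 was incorrectly written as 1: the term 2*cosh(u) was incorrectly written as cosh(u)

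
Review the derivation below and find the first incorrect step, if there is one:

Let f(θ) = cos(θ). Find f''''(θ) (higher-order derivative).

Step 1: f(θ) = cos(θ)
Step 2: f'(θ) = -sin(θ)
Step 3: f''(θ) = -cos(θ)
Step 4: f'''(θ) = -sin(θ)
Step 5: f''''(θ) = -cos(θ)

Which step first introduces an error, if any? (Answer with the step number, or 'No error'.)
Step 4

Step 4 is incorrect due to a sign flip.
The step shows: -sin(θ)
The correct value should be: sin(θ)

Explanation: The sign of the whole expression was flipped: the term sin(θ) was incorrectly written as -sin(θ)
The later steps are derived from this incorrect expression, so the error originates in Step 4.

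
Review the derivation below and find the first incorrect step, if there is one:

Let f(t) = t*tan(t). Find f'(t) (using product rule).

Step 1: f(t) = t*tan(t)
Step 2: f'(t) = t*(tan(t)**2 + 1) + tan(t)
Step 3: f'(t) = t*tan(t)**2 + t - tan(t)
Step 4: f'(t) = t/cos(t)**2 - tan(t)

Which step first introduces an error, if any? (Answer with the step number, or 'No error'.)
Step 3

Step 3 is incorrect due to a sign flip.
The step shows: t*tan(t)**2 + t - tan(t)
The correct value should be: t*tan(t)**2 + t + tan(t)

Explanation: The sign of one term was flipped: the term tan(t) was incorrectly written as -tan(t)
The later steps are derived from this incorrect expression, so the error originates in Step 3.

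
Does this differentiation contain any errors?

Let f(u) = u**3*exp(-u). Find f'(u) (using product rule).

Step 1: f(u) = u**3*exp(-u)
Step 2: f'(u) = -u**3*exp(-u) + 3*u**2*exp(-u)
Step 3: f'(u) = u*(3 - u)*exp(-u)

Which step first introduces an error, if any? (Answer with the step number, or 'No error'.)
Step 3

Step 3 is incorrect due to a wrong exponent.
The step shows: u*(3 - u)*exp(-u)
The correct value should be: u**2*(3 - u)*exp(-u)

Explanation: The exponent 2 on u was incorrectly written as 1: the term u**2*(3 - u)*exp(-u) was incorrectly written as u*(3 - u)*exp(-u)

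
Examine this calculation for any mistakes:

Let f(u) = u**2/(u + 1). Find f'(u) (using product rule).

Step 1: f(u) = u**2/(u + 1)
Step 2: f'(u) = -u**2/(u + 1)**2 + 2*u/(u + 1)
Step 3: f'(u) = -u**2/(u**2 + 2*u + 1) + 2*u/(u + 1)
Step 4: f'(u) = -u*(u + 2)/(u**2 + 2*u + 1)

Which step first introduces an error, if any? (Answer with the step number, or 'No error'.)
Step 4

Step 4 is incorrect due to a sign flip.
The step shows: -u*(u + 2)/(u**2 + 2*u + 1)
The correct value should be: u*(u + 2)/(u**2 + 2*u + 1)

Explanation: The sign of the whole expression was flipped: the term u*(u + 2)/(u**2 + 2*u + 1) was incorrectly written as -u*(u + 2)/(u**2 + 2*u + 1)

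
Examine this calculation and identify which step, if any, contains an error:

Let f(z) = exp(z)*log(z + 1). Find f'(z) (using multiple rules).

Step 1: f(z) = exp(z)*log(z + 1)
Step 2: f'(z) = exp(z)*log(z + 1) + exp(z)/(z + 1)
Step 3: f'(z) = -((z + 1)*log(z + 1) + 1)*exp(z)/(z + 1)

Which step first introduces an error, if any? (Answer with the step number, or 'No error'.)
Step 3

Step 3 is incorrect due to a sign flip.
The step shows: -((z + 1)*log(z + 1) + 1)*exp(z)/(z + 1)
The correct value should be: ((z + 1)*log(z + 1) + 1)*exp(z)/(z + 1)

Explanation: The sign of the whole expression was flipped: the term ((z + 1)*log(z + 1) + 1)*exp(z)/(z + 1) was incorrectly written as -((z + 1)*log(z + 1) + 1)*exp(z)/(z + 1)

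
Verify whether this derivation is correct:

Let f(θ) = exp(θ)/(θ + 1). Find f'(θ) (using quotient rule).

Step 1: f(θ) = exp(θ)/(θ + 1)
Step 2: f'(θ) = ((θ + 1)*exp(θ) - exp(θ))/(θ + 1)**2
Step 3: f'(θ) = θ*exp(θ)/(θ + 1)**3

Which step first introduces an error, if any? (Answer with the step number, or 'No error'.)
Step 3

Step 3 is incorrect due to a wrong exponent.
The step shows: θ*exp(θ)/(θ + 1)**3
The correct value should be: θ*exp(θ)/(θ + 1)**2

Explanation: The exponent -2 on θ + 1 was incorrectly written as -3: the term θ*exp(θ)/(θ + 1)**2 was incorrectly written as θ*exp(θ)/(θ + 1)**3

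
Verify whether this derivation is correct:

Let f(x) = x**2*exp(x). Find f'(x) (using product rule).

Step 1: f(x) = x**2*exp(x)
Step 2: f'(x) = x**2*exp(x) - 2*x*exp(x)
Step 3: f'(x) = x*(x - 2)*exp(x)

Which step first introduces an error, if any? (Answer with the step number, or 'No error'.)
Step 2

Step 2 is incorrect due to a sign flip.
The step shows: x**2*exp(x) - 2*x*exp(x)
The correct value should be: x**2*exp(x) + 2*x*exp(x)

Explanation: The sign of one term was flipped: the term 2*x*exp(x) was incorrectly written as -2*x*exp(x)
The later steps are derived from this incorrect expression, so the error originates in Step 2.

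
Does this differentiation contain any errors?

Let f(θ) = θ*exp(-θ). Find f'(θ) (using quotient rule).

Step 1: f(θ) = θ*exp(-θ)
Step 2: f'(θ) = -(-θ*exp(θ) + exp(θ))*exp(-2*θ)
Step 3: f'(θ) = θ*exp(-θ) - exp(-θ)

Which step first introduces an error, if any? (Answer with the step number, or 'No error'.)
Step 2

Step 2 is incorrect due to a sign flip.
The step shows: -(-θ*exp(θ) + exp(θ))*exp(-2*θ)
The correct value should be: (-θ*exp(θ) + exp(θ))*exp(-2*θ)

Explanation: The sign of the whole expression was flipped: the term (-θ*exp(θ) + exp(θ))*exp(-2*θ) was incorrectly written as -(-θ*exp(θ) + exp(θ))*exp(-2*θ)
The later steps are derived from this incorrect expression, so the error originates in Step 2.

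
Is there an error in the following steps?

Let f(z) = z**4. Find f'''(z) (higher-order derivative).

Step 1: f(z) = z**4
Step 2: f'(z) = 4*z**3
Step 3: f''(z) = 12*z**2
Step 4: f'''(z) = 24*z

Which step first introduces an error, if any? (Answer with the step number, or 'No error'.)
No error

All steps in this derivation are correct.
The final answer f'''(z) = 24*z is valid.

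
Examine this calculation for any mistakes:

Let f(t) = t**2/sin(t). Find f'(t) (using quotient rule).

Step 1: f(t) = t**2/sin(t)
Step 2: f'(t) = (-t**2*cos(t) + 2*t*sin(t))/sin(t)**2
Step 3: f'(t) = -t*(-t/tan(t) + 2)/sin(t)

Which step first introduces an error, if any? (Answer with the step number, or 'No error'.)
Step 3

Step 3 is incorrect due to a sign flip.
The step shows: -t*(-t/tan(t) + 2)/sin(t)
The correct value should be: t*(-t/tan(t) + 2)/sin(t)

Explanation: The sign of the whole expression was flipped: the term t*(-t/tan(t) + 2)/sin(t) was incorrectly written as -t*(-t/tan(t) + 2)/sin(t)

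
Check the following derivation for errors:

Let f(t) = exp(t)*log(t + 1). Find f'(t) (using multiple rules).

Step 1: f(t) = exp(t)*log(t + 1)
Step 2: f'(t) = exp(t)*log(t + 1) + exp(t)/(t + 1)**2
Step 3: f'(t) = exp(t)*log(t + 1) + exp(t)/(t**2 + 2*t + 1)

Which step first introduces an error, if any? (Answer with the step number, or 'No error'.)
Step 2

Step 2 is incorrect due to a wrong exponent.
The step shows: exp(t)*log(t + 1) + exp(t)/(t + 1)**2
The correct value should be: exp(t)*log(t + 1) + exp(t)/(t + 1)

Explanation: The exponent -1 on t + 1 was incorrectly written as -2: the term exp(t)/(t + 1) was incorrectly written as exp(t)/(t + 1)**2
The later steps are derived from this incorrect expression, so the error originates in Step 2.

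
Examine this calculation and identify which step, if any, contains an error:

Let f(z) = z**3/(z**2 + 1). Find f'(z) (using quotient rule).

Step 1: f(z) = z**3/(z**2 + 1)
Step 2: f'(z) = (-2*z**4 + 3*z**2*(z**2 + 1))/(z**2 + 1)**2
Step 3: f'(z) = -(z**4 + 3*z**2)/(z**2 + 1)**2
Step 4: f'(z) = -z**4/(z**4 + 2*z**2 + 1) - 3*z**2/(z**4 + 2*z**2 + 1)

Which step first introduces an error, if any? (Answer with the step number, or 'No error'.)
Step 3

Step 3 is incorrect due to a sign flip.
The step shows: -(z**4 + 3*z**2)/(z**2 + 1)**2
The correct value should be: (z**4 + 3*z**2)/(z**2 + 1)**2

Explanation: The sign of the whole expression was flipped: the term (z**4 + 3*z**2)/(z**2 + 1)**2 was incorrectly written as -(z**4 + 3*z**2)/(z**2 + 1)**2
The later steps are derived from this incorrect expression, so the error originates in Step 3.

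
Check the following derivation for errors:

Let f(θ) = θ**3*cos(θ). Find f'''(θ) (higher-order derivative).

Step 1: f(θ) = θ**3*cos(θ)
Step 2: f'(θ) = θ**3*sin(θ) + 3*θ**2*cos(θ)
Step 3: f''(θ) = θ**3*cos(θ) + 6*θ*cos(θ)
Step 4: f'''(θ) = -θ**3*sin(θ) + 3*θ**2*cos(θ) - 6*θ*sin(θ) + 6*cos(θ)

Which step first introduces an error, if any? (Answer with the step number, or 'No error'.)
Step 2

Step 2 is incorrect due to a sign flip.
The step shows: θ**3*sin(θ) + 3*θ**2*cos(θ)
The correct value should be: -θ**3*sin(θ) + 3*θ**2*cos(θ)

Explanation: The sign of one term was flipped: the term -θ**3*sin(θ) was incorrectly written as θ**3*sin(θ)
The later steps are derived from this incorrect expression, so the error originates in Step 2.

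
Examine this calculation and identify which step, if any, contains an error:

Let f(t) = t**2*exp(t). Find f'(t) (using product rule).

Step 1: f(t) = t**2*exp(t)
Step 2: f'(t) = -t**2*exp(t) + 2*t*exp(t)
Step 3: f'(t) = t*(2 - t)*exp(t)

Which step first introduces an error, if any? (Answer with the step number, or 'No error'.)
Step 2

Step 2 is incorrect due to a sign flip.
The step shows: -t**2*exp(t) + 2*t*exp(t)
The correct value should be: t**2*exp(t) + 2*t*exp(t)

Explanation: The sign of one term was flipped: the term t**2*exp(t) was incorrectly written as -t**2*exp(t)
The later steps are derived from this incorrect expression, so the error originates in Step 2.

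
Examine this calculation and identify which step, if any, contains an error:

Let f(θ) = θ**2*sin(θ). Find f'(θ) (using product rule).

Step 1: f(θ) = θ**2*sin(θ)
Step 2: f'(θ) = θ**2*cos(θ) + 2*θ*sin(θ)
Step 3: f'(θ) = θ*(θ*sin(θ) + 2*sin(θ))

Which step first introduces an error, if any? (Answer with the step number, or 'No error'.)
Step 3

Step 3 is incorrect due to a wrong trig function.
The step shows: θ*(θ*sin(θ) + 2*sin(θ))
The correct value should be: θ*(θ*cos(θ) + 2*sin(θ))

Explanation: cos(θ) was incorrectly written as sin(θ): the term θ*(θ*cos(θ) + 2*sin(θ)) was incorrectly written as θ*(θ*sin(θ) + 2*sin(θ))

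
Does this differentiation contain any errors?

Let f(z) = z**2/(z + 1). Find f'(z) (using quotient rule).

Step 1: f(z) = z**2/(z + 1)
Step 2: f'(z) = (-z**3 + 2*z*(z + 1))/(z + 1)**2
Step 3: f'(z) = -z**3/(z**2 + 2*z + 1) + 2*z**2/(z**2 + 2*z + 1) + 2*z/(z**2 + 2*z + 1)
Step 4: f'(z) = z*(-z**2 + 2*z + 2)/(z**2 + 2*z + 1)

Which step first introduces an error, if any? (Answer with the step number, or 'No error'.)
Step 2

Step 2 is incorrect due to a wrong exponent.
The step shows: (-z**3 + 2*z*(z + 1))/(z + 1)**2
The correct value should be: (-z**2 + 2*z*(z + 1))/(z + 1)**2

Explanation: The exponent 2 on z was incorrectly written as 3: the term (-z**2 + 2*z*(z + 1))/(z + 1)**2 was incorrectly written as (-z**3 + 2*z*(z + 1))/(z + 1)**2
The later steps are derived from this incorrect expression, so the error originates in Step 2.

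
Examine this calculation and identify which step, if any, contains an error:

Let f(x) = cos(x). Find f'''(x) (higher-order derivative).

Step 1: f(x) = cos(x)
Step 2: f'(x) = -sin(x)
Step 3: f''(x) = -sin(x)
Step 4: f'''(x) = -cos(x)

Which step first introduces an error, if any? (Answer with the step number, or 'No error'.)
Step 3

Step 3 is incorrect due to a wrong trig function.
The step shows: -sin(x)
The correct value should be: -cos(x)

Explanation: cos(x) was incorrectly written as sin(x): the term -cos(x) was incorrectly written as -sin(x)
The later steps are derived from this incorrect expression, so the error originates in Step 3.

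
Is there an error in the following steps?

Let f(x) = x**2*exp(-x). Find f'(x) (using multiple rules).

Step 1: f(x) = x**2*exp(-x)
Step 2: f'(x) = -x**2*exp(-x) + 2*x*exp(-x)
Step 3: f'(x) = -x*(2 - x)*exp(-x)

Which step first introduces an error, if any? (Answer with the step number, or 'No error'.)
Step 3

Step 3 is incorrect due to a sign flip.
The step shows: -x*(2 - x)*exp(-x)
The correct value should be: x*(2 - x)*exp(-x)

Explanation: The sign of the whole expression was flipped: the term x*(2 - x)*exp(-x) was incorrectly written as -x*(2 - x)*exp(-x)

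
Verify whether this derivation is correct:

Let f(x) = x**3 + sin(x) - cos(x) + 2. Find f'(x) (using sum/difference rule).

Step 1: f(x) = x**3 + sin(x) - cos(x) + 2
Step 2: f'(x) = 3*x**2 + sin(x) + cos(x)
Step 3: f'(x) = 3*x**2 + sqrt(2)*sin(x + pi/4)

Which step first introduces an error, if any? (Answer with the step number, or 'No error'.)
No error

All steps in this derivation are correct.
The final answer f'(x) = 3*x**2 + sqrt(2)*sin(x + pi/4) is valid.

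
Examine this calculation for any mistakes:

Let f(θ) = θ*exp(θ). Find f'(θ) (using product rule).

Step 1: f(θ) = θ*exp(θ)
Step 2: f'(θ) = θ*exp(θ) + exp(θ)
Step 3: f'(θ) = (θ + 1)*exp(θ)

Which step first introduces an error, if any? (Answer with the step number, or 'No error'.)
No error

All steps in this derivation are correct.
The final answer f'(θ) = (θ + 1)*exp(θ) is valid.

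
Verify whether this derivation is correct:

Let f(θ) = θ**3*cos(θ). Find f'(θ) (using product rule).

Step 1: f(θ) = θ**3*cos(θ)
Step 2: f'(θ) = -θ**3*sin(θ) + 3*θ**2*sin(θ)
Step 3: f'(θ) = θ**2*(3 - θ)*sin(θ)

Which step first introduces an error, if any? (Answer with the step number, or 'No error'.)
Step 2

Step 2 is incorrect due to a wrong trig function.
The step shows: -θ**3*sin(θ) + 3*θ**2*sin(θ)
The correct value should be: -θ**3*sin(θ) + 3*θ**2*cos(θ)

Explanation: cos(θ) was incorrectly written as sin(θ): the term 3*θ**2*cos(θ) was incorrectly written as 3*θ**2*sin(θ)
The later steps are derived from this incorrect expression, so the error originates in Step 2.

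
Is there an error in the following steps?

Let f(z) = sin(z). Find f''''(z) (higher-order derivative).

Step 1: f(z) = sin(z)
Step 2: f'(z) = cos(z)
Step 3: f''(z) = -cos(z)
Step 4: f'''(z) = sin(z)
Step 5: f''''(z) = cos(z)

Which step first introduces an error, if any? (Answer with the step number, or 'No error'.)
Step 3

Step 3 is incorrect due to a wrong trig function.
The step shows: -cos(z)
The correct value should be: -sin(z)

Explanation: sin(z) was incorrectly written as cos(z): the term -sin(z) was incorrectly written as -cos(z)
The later steps are derived from this incorrect expression, so the error originates in Step 3.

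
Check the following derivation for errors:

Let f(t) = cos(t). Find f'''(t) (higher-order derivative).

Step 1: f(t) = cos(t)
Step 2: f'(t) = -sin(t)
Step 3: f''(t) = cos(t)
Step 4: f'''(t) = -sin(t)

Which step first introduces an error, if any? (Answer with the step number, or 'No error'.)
Step 3

Step 3 is incorrect due to a sign flip.
The step shows: cos(t)
The correct value should be: -cos(t)

Explanation: The sign of the whole expression was flipped: the term -cos(t) was incorrectly written as cos(t)
The later steps are derived from this incorrect expression, so the error originates in Step 3.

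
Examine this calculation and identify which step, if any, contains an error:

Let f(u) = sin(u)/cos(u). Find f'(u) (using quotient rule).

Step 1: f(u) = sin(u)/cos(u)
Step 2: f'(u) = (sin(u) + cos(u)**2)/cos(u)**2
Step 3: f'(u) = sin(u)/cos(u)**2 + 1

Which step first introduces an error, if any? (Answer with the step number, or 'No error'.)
Step 2

Step 2 is incorrect due to a wrong exponent.
The step shows: (sin(u) + cos(u)**2)/cos(u)**2
The correct value should be: (sin(u)**2 + cos(u)**2)/cos(u)**2

Explanation: The exponent 2 on sin(u) was incorrectly written as 1: the term (sin(u)**2 + cos(u)**2)/cos(u)**2 was incorrectly written as (sin(u) + cos(u)**2)/cos(u)**2
The later steps are derived from this incorrect expression, so the error originates in Step 2.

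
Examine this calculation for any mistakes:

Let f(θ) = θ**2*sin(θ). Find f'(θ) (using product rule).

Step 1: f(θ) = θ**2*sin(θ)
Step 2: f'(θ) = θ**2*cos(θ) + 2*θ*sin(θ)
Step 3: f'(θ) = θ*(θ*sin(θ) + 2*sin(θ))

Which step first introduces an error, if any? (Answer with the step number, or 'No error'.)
Step 3

Step 3 is incorrect due to a wrong trig function.
The step shows: θ*(θ*sin(θ) + 2*sin(θ))
The correct value should be: θ*(θ*cos(θ) + 2*sin(θ))

Explanation: cos(θ) was incorrectly written as sin(θ): the term θ*(θ*cos(θ) + 2*sin(θ)) was incorrectly written as θ*(θ*sin(θ) + 2*sin(θ))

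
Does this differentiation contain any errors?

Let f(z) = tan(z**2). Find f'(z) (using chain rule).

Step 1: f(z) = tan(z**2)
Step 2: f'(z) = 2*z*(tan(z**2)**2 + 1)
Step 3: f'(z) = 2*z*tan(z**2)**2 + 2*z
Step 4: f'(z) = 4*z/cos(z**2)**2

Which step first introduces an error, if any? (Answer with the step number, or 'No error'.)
Step 4

Step 4 is incorrect due to a wrong coefficient.
The step shows: 4*z/cos(z**2)**2
The correct value should be: 2*z/cos(z**2)**2

Explanation: The coefficient 2 was incorrectly written as 4: the term 2*z/cos(z**2)**2 was incorrectly written as 4*z/cos(z**2)**2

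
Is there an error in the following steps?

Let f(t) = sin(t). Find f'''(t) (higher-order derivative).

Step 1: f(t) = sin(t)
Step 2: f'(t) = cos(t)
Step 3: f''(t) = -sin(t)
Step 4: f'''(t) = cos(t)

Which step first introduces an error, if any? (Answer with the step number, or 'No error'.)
Step 4

Step 4 is incorrect due to a sign flip.
The step shows: cos(t)
The correct value should be: -cos(t)

Explanation: The sign of the whole expression was flipped: the term -cos(t) was incorrectly written as cos(t)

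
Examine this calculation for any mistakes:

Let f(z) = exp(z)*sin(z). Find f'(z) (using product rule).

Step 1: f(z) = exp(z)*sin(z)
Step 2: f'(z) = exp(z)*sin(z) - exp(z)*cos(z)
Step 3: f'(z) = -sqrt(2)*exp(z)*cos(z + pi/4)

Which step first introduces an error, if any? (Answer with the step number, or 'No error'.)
Step 2

Step 2 is incorrect due to a sign flip.
The step shows: exp(z)*sin(z) - exp(z)*cos(z)
The correct value should be: exp(z)*sin(z) + exp(z)*cos(z)

Explanation: The sign of one term was flipped: the term exp(z)*cos(z) was incorrectly written as -exp(z)*cos(z)
The later steps are derived from this incorrect expression, so the error originates in Step 2.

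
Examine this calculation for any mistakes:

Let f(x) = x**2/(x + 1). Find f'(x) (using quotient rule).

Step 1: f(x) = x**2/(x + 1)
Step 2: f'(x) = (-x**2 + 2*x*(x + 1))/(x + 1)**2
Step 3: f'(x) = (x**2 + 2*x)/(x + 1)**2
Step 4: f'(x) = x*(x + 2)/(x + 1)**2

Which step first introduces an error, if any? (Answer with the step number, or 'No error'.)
No error

All steps in this derivation are correct.
The final answer f'(x) = x*(x + 2)/(x + 1)**2 is valid.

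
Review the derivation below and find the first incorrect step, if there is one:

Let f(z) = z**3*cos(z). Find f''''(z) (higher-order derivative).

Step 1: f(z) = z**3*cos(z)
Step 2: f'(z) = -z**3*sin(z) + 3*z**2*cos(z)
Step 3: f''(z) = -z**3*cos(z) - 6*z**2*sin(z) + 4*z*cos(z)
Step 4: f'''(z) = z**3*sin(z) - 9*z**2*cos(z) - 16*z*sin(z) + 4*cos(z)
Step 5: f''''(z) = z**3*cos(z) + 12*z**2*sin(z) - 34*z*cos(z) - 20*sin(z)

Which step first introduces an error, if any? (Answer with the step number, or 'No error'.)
Step 3

Step 3 is incorrect due to a wrong coefficient.
The step shows: -z**3*cos(z) - 6*z**2*sin(z) + 4*z*cos(z)
The correct value should be: -z**3*cos(z) - 6*z**2*sin(z) + 6*z*cos(z)

Explanation: The coefficient 6 was incorrectly written as 4: the term 6*z*cos(z) was incorrectly written as 4*z*cos(z)
The later steps are derived from this incorrect expression, so the error originates in Step 3.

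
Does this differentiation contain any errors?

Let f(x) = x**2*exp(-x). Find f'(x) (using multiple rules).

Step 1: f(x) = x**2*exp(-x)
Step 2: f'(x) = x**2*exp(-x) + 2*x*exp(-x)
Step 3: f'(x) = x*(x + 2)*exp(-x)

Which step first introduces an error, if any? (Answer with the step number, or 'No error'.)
Step 2

Step 2 is incorrect due to a sign flip.
The step shows: x**2*exp(-x) + 2*x*exp(-x)
The correct value should be: -x**2*exp(-x) + 2*x*exp(-x)

Explanation: The sign of one term was flipped: the term -x**2*exp(-x) was incorrectly written as x**2*exp(-x)
The later steps are derived from this incorrect expression, so the error originates in Step 2.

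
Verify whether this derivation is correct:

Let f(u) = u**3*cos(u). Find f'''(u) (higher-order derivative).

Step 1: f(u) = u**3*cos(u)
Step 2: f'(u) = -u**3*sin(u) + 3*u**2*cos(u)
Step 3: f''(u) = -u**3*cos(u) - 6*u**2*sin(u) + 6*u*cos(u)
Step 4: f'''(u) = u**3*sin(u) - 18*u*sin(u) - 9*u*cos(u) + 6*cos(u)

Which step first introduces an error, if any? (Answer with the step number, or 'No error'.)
Step 4

Step 4 is incorrect due to a wrong exponent.
The step shows: u**3*sin(u) - 18*u*sin(u) - 9*u*cos(u) + 6*cos(u)
The correct value should be: u**3*sin(u) - 9*u**2*cos(u) - 18*u*sin(u) + 6*cos(u)

Explanation: The exponent 2 on u was incorrectly written as 1: the term -9*u**2*cos(u) was incorrectly written as -9*u*cos(u)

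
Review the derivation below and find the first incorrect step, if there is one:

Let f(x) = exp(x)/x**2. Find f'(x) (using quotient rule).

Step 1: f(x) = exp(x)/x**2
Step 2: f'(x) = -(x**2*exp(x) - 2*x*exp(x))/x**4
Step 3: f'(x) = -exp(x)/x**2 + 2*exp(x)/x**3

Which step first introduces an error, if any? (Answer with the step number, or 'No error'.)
Step 2

Step 2 is incorrect due to a sign flip.
The step shows: -(x**2*exp(x) - 2*x*exp(x))/x**4
The correct value should be: (x**2*exp(x) - 2*x*exp(x))/x**4

Explanation: The sign of the whole expression was flipped: the term (x**2*exp(x) - 2*x*exp(x))/x**4 was incorrectly written as -(x**2*exp(x) - 2*x*exp(x))/x**4
The later steps are derived from this incorrect expression, so the error originates in Step 2.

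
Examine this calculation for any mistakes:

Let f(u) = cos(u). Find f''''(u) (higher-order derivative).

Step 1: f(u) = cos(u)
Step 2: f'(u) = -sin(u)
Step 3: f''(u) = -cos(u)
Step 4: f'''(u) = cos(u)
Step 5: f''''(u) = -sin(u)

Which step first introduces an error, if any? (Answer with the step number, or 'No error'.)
Step 4

Step 4 is incorrect due to a wrong trig function.
The step shows: cos(u)
The correct value should be: sin(u)

Explanation: sin(u) was incorrectly written as cos(u): the term sin(u) was incorrectly written as cos(u)
The later steps are derived from this incorrect expression, so the error originates in Step 4.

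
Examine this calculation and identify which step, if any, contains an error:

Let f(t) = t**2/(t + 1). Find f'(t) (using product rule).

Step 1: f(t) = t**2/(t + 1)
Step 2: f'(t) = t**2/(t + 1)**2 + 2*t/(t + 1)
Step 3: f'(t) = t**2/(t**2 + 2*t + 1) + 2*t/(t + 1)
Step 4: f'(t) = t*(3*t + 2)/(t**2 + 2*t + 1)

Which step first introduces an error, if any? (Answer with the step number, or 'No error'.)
Step 2

Step 2 is incorrect due to a sign flip.
The step shows: t**2/(t + 1)**2 + 2*t/(t + 1)
The correct value should be: -t**2/(t + 1)**2 + 2*t/(t + 1)

Explanation: The sign of one term was flipped: the term -t**2/(t + 1)**2 was incorrectly written as t**2/(t + 1)**2
The later steps are derived from this incorrect expression, so the error originates in Step 2.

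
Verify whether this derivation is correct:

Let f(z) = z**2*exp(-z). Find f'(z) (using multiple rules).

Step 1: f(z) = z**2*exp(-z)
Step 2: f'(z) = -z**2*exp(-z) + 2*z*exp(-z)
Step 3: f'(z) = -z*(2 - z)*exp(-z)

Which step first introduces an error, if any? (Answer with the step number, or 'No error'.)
Step 3

Step 3 is incorrect due to a sign flip.
The step shows: -z*(2 - z)*exp(-z)
The correct value should be: z*(2 - z)*exp(-z)

Explanation: The sign of the whole expression was flipped: the term z*(2 - z)*exp(-z) was incorrectly written as -z*(2 - z)*exp(-z)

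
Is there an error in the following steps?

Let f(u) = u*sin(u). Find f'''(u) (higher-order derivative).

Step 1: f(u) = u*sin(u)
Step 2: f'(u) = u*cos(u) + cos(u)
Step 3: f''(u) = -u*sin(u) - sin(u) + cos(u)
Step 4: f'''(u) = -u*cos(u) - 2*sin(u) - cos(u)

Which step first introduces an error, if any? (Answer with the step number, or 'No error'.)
Step 2

Step 2 is incorrect due to a wrong trig function.
The step shows: u*cos(u) + cos(u)
The correct value should be: u*cos(u) + sin(u)

Explanation: sin(u) was incorrectly written as cos(u): the term sin(u) was incorrectly written as cos(u)
The later steps are derived from this incorrect expression, so the error originates in Step 2.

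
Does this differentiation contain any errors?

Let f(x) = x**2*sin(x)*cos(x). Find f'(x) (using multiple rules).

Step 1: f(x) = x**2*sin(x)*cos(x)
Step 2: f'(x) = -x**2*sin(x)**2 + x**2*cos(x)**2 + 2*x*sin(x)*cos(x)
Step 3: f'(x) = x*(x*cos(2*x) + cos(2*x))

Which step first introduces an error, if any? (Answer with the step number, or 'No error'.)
Step 3

Step 3 is incorrect due to a wrong trig function.
The step shows: x*(x*cos(2*x) + cos(2*x))
The correct value should be: x*(x*cos(2*x) + sin(2*x))

Explanation: sin(2*x) was incorrectly written as cos(2*x): the term x*(x*cos(2*x) + sin(2*x)) was incorrectly written as x*(x*cos(2*x) + cos(2*x))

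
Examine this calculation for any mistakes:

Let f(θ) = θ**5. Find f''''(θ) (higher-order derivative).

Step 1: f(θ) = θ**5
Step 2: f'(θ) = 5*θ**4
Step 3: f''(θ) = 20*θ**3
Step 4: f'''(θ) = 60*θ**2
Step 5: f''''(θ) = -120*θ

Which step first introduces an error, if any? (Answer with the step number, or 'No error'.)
Step 5

Step 5 is incorrect due to a sign flip.
The step shows: -120*θ
The correct value should be: 120*θ

Explanation: The sign of the whole expression was flipped: the term 120*θ was incorrectly written as -120*θ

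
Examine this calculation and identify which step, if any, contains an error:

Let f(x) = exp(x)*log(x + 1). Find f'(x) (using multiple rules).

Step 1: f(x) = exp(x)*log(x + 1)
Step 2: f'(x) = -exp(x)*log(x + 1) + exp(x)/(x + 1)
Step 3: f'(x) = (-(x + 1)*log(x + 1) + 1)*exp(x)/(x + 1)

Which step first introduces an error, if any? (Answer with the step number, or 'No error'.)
Step 2

Step 2 is incorrect due to a sign flip.
The step shows: -exp(x)*log(x + 1) + exp(x)/(x + 1)
The correct value should be: exp(x)*log(x + 1) + exp(x)/(x + 1)

Explanation: The sign of one term was flipped: the term exp(x)*log(x + 1) was incorrectly written as -exp(x)*log(x + 1)
The later steps are derived from this incorrect expression, so the error originates in Step 2.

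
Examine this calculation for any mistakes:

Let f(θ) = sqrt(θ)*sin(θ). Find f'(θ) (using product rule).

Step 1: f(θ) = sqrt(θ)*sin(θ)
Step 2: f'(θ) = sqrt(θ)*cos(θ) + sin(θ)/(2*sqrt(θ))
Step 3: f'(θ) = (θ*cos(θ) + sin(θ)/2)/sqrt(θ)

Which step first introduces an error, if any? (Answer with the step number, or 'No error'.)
No error

All steps in this derivation are correct.
The final answer f'(θ) = (θ*cos(θ) + sin(θ)/2)/sqrt(θ) is valid.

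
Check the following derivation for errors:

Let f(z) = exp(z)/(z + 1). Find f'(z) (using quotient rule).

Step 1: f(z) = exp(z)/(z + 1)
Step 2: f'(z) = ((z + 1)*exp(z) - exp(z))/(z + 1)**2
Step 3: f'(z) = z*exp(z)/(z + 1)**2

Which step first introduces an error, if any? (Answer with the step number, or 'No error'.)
No error

All steps in this derivation are correct.
The final answer f'(z) = z*exp(z)/(z + 1)**2 is valid.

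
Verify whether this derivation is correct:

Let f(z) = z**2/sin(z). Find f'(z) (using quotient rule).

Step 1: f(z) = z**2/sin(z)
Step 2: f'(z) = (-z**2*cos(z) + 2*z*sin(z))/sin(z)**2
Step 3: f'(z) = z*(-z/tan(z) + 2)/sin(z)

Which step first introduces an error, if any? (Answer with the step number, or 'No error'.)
No error

All steps in this derivation are correct.
The final answer f'(z) = z*(-z/tan(z) + 2)/sin(z) is valid.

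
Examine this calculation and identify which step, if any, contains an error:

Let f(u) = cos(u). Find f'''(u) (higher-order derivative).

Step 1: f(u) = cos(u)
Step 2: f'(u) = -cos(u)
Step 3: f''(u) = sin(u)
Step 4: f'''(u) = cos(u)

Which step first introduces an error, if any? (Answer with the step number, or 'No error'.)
Step 2

Step 2 is incorrect due to a wrong trig function.
The step shows: -cos(u)
The correct value should be: -sin(u)

Explanation: sin(u) was incorrectly written as cos(u): the term -sin(u) was incorrectly written as -cos(u)
The later steps are derived from this incorrect expression, so the error originates in Step 2.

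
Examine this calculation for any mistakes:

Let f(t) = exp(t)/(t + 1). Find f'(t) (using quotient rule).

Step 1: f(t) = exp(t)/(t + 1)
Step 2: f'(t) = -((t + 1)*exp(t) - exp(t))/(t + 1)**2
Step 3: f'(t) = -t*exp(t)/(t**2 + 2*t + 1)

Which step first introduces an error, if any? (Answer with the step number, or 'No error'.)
Step 2

Step 2 is incorrect due to a sign flip.
The step shows: -((t + 1)*exp(t) - exp(t))/(t + 1)**2
The correct value should be: ((t + 1)*exp(t) - exp(t))/(t + 1)**2

Explanation: The sign of the whole expression was flipped: the term ((t + 1)*exp(t) - exp(t))/(t + 1)**2 was incorrectly written as -((t + 1)*exp(t) - exp(t))/(t + 1)**2
The later steps are derived from this incorrect expression, so the error originates in Step 2.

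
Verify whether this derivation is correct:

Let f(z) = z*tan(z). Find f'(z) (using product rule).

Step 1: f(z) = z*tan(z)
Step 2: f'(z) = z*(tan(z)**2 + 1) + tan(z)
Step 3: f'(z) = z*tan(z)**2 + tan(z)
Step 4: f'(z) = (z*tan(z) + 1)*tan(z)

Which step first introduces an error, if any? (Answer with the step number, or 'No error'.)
Step 3

Step 3 is incorrect due to a dropped term.
The step shows: z*tan(z)**2 + tan(z)
The correct value should be: z*tan(z)**2 + z + tan(z)

Explanation: A term was dropped: the term z was incorrectly omitted
The later steps are derived from this incorrect expression, so the error originates in Step 3.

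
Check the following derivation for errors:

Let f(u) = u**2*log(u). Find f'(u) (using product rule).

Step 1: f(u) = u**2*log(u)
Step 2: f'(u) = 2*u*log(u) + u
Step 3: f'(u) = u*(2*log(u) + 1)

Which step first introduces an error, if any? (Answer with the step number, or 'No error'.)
No error

All steps in this derivation are correct.
The final answer f'(u) = u*(2*log(u) + 1) is valid.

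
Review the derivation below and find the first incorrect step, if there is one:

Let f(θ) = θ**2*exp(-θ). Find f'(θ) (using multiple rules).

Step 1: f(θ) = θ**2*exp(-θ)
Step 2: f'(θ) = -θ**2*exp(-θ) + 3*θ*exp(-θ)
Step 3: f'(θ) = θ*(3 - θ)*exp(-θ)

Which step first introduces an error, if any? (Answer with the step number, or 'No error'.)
Step 2

Step 2 is incorrect due to a wrong coefficient.
The step shows: -θ**2*exp(-θ) + 3*θ*exp(-θ)
The correct value should be: -θ**2*exp(-θ) + 2*θ*exp(-θ)

Explanation: The coefficient 2 was incorrectly written as 3: the term 2*θ*exp(-θ) was incorrectly written as 3*θ*exp(-θ)
The later steps are derived from this incorrect expression, so the error originates in Step 2.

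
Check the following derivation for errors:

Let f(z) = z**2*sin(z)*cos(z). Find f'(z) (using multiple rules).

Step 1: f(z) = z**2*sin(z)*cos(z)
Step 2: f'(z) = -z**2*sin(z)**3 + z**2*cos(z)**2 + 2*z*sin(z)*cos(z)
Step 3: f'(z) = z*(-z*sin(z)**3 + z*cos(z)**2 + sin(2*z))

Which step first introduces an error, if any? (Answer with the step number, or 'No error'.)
Step 2

Step 2 is incorrect due to a wrong exponent.
The step shows: -z**2*sin(z)**3 + z**2*cos(z)**2 + 2*z*sin(z)*cos(z)
The correct value should be: -z**2*sin(z)**2 + z**2*cos(z)**2 + 2*z*sin(z)*cos(z)

Explanation: The exponent 2 on sin(z) was incorrectly written as 3: the term -z**2*sin(z)**2 was incorrectly written as -z**2*sin(z)**3
The later steps are derived from this incorrect expression, so the error originates in Step 2.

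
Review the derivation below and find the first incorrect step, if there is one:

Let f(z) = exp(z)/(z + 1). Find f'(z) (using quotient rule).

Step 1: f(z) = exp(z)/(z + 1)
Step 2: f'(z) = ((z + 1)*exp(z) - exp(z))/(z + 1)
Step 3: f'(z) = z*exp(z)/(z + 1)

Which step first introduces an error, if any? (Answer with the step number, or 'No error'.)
Step 2

Step 2 is incorrect due to a wrong exponent.
The step shows: ((z + 1)*exp(z) - exp(z))/(z + 1)
The correct value should be: ((z + 1)*exp(z) - exp(z))/(z + 1)**2

Explanation: The exponent -2 on z + 1 was incorrectly written as -1: the term ((z + 1)*exp(z) - exp(z))/(z + 1)**2 was incorrectly written as ((z + 1)*exp(z) - exp(z))/(z + 1)
The later steps are derived from this incorrect expression, so the error originates in Step 2.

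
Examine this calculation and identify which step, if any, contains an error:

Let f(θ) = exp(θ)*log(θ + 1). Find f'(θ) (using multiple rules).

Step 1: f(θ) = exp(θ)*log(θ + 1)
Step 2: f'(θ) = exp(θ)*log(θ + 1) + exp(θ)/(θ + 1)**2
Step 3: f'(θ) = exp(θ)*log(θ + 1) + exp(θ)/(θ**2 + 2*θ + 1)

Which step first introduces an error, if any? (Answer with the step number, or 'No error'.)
Step 2

Step 2 is incorrect due to a wrong exponent.
The step shows: exp(θ)*log(θ + 1) + exp(θ)/(θ + 1)**2
The correct value should be: exp(θ)*log(θ + 1) + exp(θ)/(θ + 1)

Explanation: The exponent -1 on θ + 1 was incorrectly written as -2: the term exp(θ)/(θ + 1) was incorrectly written as exp(θ)/(θ + 1)**2
The later steps are derived from this incorrect expression, so the error originates in Step 2.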